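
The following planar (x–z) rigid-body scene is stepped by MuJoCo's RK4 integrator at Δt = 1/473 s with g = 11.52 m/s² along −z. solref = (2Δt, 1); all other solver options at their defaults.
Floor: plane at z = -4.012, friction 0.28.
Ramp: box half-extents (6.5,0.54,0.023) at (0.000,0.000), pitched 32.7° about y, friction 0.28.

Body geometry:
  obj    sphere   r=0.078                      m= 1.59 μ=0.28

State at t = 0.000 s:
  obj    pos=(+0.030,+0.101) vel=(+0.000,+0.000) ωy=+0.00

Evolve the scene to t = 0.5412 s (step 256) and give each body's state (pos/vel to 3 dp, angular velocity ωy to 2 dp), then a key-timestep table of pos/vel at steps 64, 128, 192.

State at t = 0.5412 s:
  obj    pos=(+0.578,-0.251) vel=(+2.025,-1.300) ωy=+30.84

Key-timestep trajectory:
   step    t(s)  obj.x    obj.z    obj.vx   obj.vz 
     64  0.1353   +0.064  +0.079  +0.506  -0.325
    128  0.2706   +0.167  +0.013  +1.012  -0.650
    192  0.4059   +0.338  -0.097  +1.519  -0.975


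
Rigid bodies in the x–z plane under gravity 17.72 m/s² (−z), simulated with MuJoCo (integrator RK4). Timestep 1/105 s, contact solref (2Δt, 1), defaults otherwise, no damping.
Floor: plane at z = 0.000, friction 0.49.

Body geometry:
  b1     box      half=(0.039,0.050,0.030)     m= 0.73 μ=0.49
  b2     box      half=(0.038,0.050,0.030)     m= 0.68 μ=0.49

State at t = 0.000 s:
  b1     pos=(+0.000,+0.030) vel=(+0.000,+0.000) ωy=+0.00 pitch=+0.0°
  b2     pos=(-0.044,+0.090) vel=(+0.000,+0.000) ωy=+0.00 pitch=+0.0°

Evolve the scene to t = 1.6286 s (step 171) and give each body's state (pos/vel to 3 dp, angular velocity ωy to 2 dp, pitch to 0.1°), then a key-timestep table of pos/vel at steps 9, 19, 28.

State at t = 1.6286 s:
  b1     pos=(+0.000,+0.030) vel=(+0.000,+0.000) ωy=+0.00 pitch=+0.0°
  b2     pos=(-0.083,+0.038) vel=(+0.000,+0.000) ωy=+0.00 pitch=-90.0°

Key-timestep trajectory:
   step    t(s)  b1.x    b1.z    b1.vx   b1.vz   b2.x    b2.z    b2.vx   b2.vz 
      9  0.0857   +0.000  +0.030  +0.001  +0.004   -0.051  +0.088  -0.173  -0.087
     19  0.1810   +0.000  +0.030  +0.000  +0.000   -0.078  +0.045  -0.327  -1.148
     28  0.2667   +0.000  +0.030  +0.000  +0.000   -0.084  +0.037  +0.025  +0.042


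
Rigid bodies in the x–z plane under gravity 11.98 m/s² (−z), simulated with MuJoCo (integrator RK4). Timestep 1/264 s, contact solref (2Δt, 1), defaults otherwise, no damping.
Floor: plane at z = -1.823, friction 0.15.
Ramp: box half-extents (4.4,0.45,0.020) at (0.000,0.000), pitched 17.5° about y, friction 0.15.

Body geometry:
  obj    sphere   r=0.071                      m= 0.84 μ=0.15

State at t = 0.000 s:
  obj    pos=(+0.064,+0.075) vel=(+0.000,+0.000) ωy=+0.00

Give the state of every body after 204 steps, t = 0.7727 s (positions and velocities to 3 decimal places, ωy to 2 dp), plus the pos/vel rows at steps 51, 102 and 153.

State at t = 0.7727 s:
  obj    pos=(+0.797,-0.156) vel=(+1.896,-0.598) ωy=+28.00

Key-timestep trajectory:
   step    t(s)  obj.x    obj.z    obj.vx   obj.vz 
     51  0.1932   +0.110  +0.061  +0.474  -0.150
    102  0.3864   +0.247  +0.017  +0.948  -0.299
    153  0.5795   +0.476  -0.055  +1.422  -0.448


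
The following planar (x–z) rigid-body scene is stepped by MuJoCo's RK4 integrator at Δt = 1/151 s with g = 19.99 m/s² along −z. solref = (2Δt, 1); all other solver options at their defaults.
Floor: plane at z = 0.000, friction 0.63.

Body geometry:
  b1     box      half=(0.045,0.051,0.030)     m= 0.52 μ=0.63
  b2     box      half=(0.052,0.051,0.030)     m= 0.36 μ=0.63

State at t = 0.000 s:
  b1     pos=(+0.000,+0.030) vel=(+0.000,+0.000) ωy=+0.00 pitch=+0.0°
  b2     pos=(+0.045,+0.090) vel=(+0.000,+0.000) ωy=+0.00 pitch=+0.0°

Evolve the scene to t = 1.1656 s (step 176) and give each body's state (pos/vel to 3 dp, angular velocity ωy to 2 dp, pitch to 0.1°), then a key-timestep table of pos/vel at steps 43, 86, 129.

State at t = 1.1656 s:
  b1     pos=(+0.000,+0.030) vel=(+0.000,+0.000) ωy=+0.00 pitch=+0.0°
  b2     pos=(+0.091,+0.052) vel=(+0.000,+0.000) ωy=+0.00 pitch=+90.0°

Key-timestep trajectory:
   step    t(s)  b1.x    b1.z    b1.vx   b1.vz   b2.x    b2.z    b2.vx   b2.vz 
     43  0.2848   +0.000  +0.030  +0.000  +0.000   +0.052  +0.089  +0.114  -0.026
     86  0.5695   +0.000  +0.030  +0.000  +0.000   +0.118  +0.060  +0.041  +0.002
    129  0.8543   +0.000  +0.030  +0.000  +0.000   +0.098  +0.055  -0.338  -0.167


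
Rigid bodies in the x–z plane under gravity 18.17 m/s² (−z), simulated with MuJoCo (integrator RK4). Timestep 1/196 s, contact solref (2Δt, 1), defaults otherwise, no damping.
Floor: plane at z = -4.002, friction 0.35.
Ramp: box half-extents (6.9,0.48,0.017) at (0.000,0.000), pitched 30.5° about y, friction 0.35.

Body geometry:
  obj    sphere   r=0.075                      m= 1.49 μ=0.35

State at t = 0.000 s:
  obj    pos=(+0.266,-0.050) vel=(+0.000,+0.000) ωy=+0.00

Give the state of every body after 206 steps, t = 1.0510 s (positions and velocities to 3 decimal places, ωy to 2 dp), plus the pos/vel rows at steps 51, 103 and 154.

State at t = 1.0510 s:
  obj    pos=(+3.401,-1.897) vel=(+5.965,-3.514) ωy=+92.30

Key-timestep trajectory:
   step    t(s)  obj.x    obj.z    obj.vx   obj.vz 
     51  0.2602   +0.458  -0.163  +1.477  -0.870
    103  0.5255   +1.050  -0.512  +2.983  -1.757
    154  0.7857   +2.018  -1.082  +4.460  -2.627


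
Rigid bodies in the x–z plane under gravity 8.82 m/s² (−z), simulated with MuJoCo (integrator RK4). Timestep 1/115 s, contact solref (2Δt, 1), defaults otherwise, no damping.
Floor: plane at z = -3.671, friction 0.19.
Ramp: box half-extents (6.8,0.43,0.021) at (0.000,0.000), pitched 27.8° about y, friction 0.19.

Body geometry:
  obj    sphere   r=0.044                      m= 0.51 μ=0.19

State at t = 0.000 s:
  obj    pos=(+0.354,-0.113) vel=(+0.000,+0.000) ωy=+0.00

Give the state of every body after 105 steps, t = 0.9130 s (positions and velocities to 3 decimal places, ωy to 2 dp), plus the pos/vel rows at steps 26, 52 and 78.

State at t = 0.9130 s:
  obj    pos=(+1.438,-0.685) vel=(+2.373,-1.251) ωy=+60.94

Key-timestep trajectory:
   step    t(s)  obj.x    obj.z    obj.vx   obj.vz 
     26  0.2261   +0.420  -0.148  +0.588  -0.310
     52  0.4522   +0.620  -0.253  +1.176  -0.620
     78  0.6783   +0.952  -0.429  +1.763  -0.930


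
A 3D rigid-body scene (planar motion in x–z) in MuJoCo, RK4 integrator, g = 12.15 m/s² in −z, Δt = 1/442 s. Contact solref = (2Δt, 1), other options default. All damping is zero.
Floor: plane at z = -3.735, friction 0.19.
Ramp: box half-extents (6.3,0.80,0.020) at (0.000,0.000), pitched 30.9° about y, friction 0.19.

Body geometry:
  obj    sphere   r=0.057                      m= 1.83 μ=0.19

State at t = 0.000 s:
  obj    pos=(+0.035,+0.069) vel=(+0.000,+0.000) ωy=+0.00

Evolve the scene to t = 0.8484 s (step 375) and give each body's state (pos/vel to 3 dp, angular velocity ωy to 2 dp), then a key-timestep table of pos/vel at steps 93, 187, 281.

State at t = 0.8484 s:
  obj    pos=(+1.411,-0.755) vel=(+3.245,-1.942) ωy=+66.33

Key-timestep trajectory:
   step    t(s)  obj.x    obj.z    obj.vx   obj.vz 
     93  0.2104   +0.120  +0.018  +0.805  -0.482
    187  0.4231   +0.377  -0.136  +1.618  -0.968
    281  0.6357   +0.808  -0.394  +2.431  -1.455


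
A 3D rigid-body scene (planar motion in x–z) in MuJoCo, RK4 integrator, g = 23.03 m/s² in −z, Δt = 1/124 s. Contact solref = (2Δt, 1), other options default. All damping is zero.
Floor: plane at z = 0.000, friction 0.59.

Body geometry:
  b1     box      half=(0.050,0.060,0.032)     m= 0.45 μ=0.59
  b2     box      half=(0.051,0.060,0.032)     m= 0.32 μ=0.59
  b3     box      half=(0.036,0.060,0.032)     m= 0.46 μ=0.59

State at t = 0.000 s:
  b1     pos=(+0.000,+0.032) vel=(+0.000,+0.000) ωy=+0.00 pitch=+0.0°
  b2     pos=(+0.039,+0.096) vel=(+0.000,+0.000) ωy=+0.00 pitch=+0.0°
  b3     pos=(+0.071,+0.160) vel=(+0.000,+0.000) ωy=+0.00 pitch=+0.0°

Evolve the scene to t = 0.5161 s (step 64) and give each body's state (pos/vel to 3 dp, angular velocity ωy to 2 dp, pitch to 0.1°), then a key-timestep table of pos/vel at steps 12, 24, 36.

State at t = 0.5161 s:
  b1     pos=(+0.000,+0.032) vel=(+0.000,+0.000) ωy=+0.00 pitch=+0.0°
  b2     pos=(+0.090,+0.051) vel=(+0.000,+0.000) ωy=+0.00 pitch=+90.0°
  b3     pos=(+0.182,+0.036) vel=(+0.000,+0.000) ωy=+0.00 pitch=+90.0°

Key-timestep trajectory:
   step    t(s)  b1.x    b1.z    b1.vx   b1.vz   b2.x    b2.z    b2.vx   b2.vz   b3.x    b3.z    b3.vx   b3.vz 
     12  0.0968   +0.000  +0.032  -0.002  +0.001   +0.044  +0.097  +0.118  +0.026   +0.085  +0.155  +0.332  -0.118
     24  0.1935   +0.000  +0.032  -0.001  +0.001   +0.069  +0.091  +0.437  -0.324   +0.142  +0.103  +0.756  -1.308
     36  0.2903   +0.000  +0.032  +0.000  +0.000   +0.091  +0.048  -0.039  +0.125   +0.183  +0.034  -0.041  +0.096


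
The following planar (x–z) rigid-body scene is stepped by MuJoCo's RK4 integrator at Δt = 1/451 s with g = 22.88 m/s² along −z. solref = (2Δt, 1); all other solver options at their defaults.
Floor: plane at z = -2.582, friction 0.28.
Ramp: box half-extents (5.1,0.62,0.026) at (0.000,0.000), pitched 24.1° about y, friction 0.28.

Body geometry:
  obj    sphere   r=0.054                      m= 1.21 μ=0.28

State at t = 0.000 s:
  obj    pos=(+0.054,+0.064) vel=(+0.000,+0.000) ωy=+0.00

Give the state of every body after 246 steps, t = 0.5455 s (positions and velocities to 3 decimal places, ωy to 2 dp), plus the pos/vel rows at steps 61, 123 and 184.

State at t = 0.5455 s:
  obj    pos=(+0.960,-0.342) vel=(+3.323,-1.486) ωy=+67.40

Key-timestep trajectory:
   step    t(s)  obj.x    obj.z    obj.vx   obj.vz 
     61  0.1353   +0.110  +0.039  +0.824  -0.369
    123  0.2727   +0.280  -0.038  +1.661  -0.743
    184  0.4080   +0.561  -0.163  +2.485  -1.112


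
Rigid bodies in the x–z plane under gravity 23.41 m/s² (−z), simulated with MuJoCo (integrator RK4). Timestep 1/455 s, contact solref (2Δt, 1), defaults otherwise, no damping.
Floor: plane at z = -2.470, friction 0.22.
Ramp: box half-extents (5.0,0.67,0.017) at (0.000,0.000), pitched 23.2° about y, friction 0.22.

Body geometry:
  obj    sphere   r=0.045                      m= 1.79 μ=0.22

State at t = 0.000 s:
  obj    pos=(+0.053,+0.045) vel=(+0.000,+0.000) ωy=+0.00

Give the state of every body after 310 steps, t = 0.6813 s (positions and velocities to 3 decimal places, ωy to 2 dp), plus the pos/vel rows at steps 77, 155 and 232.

State at t = 0.6813 s:
  obj    pos=(+1.458,-0.558) vel=(+4.125,-1.768) ωy=+99.72

Key-timestep trajectory:
   step    t(s)  obj.x    obj.z    obj.vx   obj.vz 
     77  0.1692   +0.140  +0.008  +1.025  -0.439
    155  0.3407   +0.404  -0.106  +2.063  -0.884
    232  0.5099   +0.840  -0.293  +3.087  -1.323


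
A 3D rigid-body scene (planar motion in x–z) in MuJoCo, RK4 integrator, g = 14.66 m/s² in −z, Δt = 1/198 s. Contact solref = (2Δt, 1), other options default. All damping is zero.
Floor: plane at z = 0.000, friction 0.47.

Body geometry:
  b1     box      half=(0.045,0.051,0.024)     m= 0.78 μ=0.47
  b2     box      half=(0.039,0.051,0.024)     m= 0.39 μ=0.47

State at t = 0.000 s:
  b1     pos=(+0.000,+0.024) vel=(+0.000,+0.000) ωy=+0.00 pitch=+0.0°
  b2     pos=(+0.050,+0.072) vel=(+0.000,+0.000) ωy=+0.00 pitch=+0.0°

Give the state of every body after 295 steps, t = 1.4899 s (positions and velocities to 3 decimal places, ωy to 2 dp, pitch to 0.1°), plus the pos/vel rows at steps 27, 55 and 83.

State at t = 1.4899 s:
  b1     pos=(+0.000,+0.024) vel=(+0.000,+0.000) ωy=+0.00 pitch=+0.0°
  b2     pos=(+0.152,+0.024) vel=(+0.000,+0.000) ωy=+0.00 pitch=+180.0°

Key-timestep trajectory:
   step    t(s)  b1.x    b1.z    b1.vx   b1.vz   b2.x    b2.z    b2.vx   b2.vz 
     27  0.1364   +0.000  +0.024  +0.000  +0.000   +0.066  +0.062  +0.242  -0.329
     55  0.2778   +0.000  +0.024  +0.000  +0.000   +0.106  +0.045  +0.147  +0.022
     83  0.4192   +0.000  +0.024  +0.000  +0.000   +0.131  +0.041  +0.306  -0.171


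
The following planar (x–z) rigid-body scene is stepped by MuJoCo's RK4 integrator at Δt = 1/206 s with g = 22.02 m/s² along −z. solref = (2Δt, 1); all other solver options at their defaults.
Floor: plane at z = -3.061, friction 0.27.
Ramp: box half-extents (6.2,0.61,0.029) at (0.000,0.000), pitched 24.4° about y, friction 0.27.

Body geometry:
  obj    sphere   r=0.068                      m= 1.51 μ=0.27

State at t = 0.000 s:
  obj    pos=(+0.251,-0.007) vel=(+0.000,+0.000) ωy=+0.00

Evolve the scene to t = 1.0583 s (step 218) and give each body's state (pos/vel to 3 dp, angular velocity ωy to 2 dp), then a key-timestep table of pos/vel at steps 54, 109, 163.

State at t = 1.0583 s:
  obj    pos=(+3.564,-1.510) vel=(+6.262,-2.841) ωy=+101.10

Key-timestep trajectory:
   step    t(s)  obj.x    obj.z    obj.vx   obj.vz 
     54  0.2621   +0.454  -0.100  +1.551  -0.704
    109  0.5291   +1.079  -0.383  +3.131  -1.420
    163  0.7913   +2.103  -0.848  +4.682  -2.124


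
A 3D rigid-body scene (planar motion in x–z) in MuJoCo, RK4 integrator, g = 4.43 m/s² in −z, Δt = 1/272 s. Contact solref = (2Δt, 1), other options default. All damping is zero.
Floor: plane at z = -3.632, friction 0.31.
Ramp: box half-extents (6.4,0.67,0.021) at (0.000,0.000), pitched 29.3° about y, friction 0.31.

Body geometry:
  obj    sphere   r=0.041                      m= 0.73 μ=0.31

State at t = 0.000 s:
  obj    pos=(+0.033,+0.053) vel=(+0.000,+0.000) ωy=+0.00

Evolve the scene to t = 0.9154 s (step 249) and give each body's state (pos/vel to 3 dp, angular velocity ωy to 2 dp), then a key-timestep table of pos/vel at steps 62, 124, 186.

State at t = 0.9154 s:
  obj    pos=(+0.599,-0.265) vel=(+1.236,-0.694) ωy=+34.57

Key-timestep trajectory:
   step    t(s)  obj.x    obj.z    obj.vx   obj.vz 
     62  0.2279   +0.068  +0.033  +0.308  -0.173
    124  0.4559   +0.173  -0.026  +0.616  -0.346
    186  0.6838   +0.349  -0.125  +0.924  -0.518


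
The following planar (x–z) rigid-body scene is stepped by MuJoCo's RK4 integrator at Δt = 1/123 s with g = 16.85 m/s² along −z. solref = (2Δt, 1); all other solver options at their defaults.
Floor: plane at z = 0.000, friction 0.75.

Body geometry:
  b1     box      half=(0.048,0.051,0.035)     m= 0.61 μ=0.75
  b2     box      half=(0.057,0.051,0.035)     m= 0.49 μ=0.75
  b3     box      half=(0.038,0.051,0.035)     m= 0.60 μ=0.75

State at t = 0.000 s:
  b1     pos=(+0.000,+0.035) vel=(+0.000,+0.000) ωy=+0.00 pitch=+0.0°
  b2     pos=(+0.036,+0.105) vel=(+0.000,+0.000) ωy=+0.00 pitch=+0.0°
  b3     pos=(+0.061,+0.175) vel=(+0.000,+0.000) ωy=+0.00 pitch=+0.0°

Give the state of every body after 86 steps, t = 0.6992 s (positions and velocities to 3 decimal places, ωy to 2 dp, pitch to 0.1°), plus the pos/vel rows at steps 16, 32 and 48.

State at t = 0.6992 s:
  b1     pos=(+0.000,+0.035) vel=(+0.000,+0.000) ωy=+0.00 pitch=+0.0°
  b2     pos=(+0.089,+0.057) vel=(+0.000,+0.000) ωy=+0.00 pitch=+90.0°
  b3     pos=(+0.184,+0.038) vel=(+0.000,+0.000) ωy=+0.00 pitch=+90.0°

Key-timestep trajectory:
   step    t(s)  b1.x    b1.z    b1.vx   b1.vz   b2.x    b2.z    b2.vx   b2.vz   b3.x    b3.z    b3.vx   b3.vz 
     16  0.1301   +0.000  +0.035  -0.001  +0.000   +0.039  +0.105  +0.043  +0.012   +0.069  +0.173  +0.126  -0.024
     32  0.2602   +0.000  +0.035  -0.003  +0.000   +0.053  +0.106  +0.223  -0.027   +0.107  +0.157  +0.544  -0.342
     48  0.3902   +0.000  +0.035  +0.000  +0.000   +0.093  +0.051  -0.038  -0.027   +0.186  +0.028  +0.053  +0.122


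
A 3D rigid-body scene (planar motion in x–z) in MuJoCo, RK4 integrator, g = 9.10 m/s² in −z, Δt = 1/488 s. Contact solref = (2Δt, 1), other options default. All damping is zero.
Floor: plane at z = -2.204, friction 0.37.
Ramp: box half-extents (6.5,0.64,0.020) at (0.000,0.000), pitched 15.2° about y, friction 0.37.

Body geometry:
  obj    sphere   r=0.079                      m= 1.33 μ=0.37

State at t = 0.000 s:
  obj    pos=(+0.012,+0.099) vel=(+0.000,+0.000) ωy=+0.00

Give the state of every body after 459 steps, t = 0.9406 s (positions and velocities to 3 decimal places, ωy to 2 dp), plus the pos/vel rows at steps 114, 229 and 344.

State at t = 0.9406 s:
  obj    pos=(+0.740,-0.098) vel=(+1.547,-0.420) ωy=+20.29

Key-timestep trajectory:
   step    t(s)  obj.x    obj.z    obj.vx   obj.vz 
    114  0.2336   +0.057  +0.087  +0.384  -0.104
    229  0.4693   +0.193  +0.050  +0.772  -0.210
    344  0.7049   +0.421  -0.012  +1.159  -0.315


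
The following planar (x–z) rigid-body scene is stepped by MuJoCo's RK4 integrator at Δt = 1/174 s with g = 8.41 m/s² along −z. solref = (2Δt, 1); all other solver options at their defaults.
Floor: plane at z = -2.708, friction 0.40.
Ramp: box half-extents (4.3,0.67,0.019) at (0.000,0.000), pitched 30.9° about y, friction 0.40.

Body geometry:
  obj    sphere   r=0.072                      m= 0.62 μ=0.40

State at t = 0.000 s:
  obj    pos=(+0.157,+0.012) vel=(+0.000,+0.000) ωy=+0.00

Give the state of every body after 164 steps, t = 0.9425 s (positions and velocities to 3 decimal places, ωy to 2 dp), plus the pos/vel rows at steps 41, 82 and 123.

State at t = 0.9425 s:
  obj    pos=(+1.333,-0.692) vel=(+2.495,-1.493) ωy=+40.38

Key-timestep trajectory:
   step    t(s)  obj.x    obj.z    obj.vx   obj.vz 
     41  0.2356   +0.231  -0.032  +0.624  -0.373
     82  0.4713   +0.451  -0.164  +1.248  -0.747
    123  0.7069   +0.819  -0.384  +1.871  -1.120


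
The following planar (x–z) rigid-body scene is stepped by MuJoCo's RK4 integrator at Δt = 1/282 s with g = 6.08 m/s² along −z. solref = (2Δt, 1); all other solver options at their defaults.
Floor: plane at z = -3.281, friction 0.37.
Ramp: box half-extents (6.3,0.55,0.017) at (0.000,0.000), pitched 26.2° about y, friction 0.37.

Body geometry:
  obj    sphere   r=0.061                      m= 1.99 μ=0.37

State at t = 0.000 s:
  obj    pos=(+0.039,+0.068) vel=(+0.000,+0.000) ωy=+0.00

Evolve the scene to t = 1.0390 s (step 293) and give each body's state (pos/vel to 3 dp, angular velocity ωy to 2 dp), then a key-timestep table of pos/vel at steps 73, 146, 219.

State at t = 1.0390 s:
  obj    pos=(+0.968,-0.389) vel=(+1.788,-0.880) ωy=+32.65

Key-timestep trajectory:
   step    t(s)  obj.x    obj.z    obj.vx   obj.vz 
     73  0.2589   +0.097  +0.039  +0.445  -0.219
    146  0.5177   +0.270  -0.046  +0.891  -0.438
    219  0.7766   +0.558  -0.188  +1.336  -0.657


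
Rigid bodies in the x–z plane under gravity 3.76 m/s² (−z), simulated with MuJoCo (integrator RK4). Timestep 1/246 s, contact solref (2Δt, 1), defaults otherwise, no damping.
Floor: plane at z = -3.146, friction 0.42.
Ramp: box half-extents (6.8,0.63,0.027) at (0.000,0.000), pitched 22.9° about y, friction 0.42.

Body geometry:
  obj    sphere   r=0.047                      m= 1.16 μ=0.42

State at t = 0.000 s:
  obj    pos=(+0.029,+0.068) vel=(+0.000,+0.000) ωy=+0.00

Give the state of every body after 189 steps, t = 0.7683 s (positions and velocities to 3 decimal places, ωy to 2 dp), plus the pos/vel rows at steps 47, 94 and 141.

State at t = 0.7683 s:
  obj    pos=(+0.313,-0.052) vel=(+0.740,-0.312) ωy=+17.08

Key-timestep trajectory:
   step    t(s)  obj.x    obj.z    obj.vx   obj.vz 
     47  0.1911   +0.047  +0.061  +0.184  -0.078
     94  0.3821   +0.099  +0.038  +0.368  -0.155
    141  0.5732   +0.187  +0.001  +0.552  -0.233


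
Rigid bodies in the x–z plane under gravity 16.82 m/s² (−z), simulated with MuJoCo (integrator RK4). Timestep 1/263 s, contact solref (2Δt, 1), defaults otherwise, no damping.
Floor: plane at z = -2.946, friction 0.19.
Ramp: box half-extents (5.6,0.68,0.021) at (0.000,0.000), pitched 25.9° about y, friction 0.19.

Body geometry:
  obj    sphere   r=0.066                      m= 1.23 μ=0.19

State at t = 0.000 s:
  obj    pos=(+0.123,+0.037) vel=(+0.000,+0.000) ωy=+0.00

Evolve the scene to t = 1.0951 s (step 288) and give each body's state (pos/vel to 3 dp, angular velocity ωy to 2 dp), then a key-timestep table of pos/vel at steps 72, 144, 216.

State at t = 1.0951 s:
  obj    pos=(+2.954,-1.338) vel=(+5.170,-2.510) ωy=+87.06

Key-timestep trajectory:
   step    t(s)  obj.x    obj.z    obj.vx   obj.vz 
     72  0.2738   +0.300  -0.049  +1.293  -0.628
    144  0.5475   +0.831  -0.307  +2.585  -1.255
    216  0.8213   +1.715  -0.736  +3.877  -1.883


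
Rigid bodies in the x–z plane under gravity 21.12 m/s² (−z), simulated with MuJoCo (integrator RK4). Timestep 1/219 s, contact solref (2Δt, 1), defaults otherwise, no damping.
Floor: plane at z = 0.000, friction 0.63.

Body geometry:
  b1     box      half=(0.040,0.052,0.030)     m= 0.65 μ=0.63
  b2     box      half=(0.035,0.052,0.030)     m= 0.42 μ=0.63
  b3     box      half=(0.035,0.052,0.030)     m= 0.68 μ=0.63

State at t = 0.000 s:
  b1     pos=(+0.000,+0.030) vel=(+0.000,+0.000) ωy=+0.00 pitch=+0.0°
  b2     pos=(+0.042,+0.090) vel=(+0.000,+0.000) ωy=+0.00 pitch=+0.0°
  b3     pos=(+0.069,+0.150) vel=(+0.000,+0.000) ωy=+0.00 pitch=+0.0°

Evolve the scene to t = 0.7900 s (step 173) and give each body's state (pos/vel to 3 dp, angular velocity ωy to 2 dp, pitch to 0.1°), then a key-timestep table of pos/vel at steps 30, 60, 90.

State at t = 0.7900 s:
  b1     pos=(+0.000,+0.030) vel=(+0.000,+0.000) ωy=+0.00 pitch=+0.0°
  b2     pos=(+0.078,+0.035) vel=(+0.000,+0.000) ωy=+0.00 pitch=+90.0°
  b3     pos=(+0.165,+0.035) vel=(+0.000,+0.000) ωy=+0.00 pitch=+90.0°

Key-timestep trajectory:
   step    t(s)  b1.x    b1.z    b1.vx   b1.vz   b2.x    b2.z    b2.vx   b2.vz   b3.x    b3.z    b3.vx   b3.vz 
     30  0.1370   +0.000  +0.030  +0.000  +0.000   +0.062  +0.080  +0.316  -0.345   +0.124  +0.105  +0.723  -1.133
     60  0.2740   +0.000  +0.030  +0.000  +0.000   +0.078  +0.035  -0.001  +0.002   +0.186  +0.045  +0.096  +0.021
     90  0.4110   +0.000  +0.030  +0.000  +0.000   +0.078  +0.035  +0.000  +0.000   +0.174  +0.041  -0.343  -0.176


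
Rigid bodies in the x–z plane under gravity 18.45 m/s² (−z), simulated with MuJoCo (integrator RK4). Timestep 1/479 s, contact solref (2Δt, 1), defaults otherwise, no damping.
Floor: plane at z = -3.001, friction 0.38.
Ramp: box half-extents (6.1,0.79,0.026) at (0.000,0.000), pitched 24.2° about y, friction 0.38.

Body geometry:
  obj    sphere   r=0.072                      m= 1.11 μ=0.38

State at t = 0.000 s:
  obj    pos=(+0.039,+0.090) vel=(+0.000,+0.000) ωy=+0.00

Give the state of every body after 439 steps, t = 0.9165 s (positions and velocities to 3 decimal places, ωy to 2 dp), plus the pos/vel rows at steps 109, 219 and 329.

State at t = 0.9165 s:
  obj    pos=(+2.109,-0.840) vel=(+4.516,-2.030) ωy=+68.76

Key-timestep trajectory:
   step    t(s)  obj.x    obj.z    obj.vx   obj.vz 
    109  0.2276   +0.167  +0.033  +1.121  -0.504
    219  0.4572   +0.554  -0.142  +2.253  -1.013
    329  0.6868   +1.201  -0.432  +3.385  -1.521


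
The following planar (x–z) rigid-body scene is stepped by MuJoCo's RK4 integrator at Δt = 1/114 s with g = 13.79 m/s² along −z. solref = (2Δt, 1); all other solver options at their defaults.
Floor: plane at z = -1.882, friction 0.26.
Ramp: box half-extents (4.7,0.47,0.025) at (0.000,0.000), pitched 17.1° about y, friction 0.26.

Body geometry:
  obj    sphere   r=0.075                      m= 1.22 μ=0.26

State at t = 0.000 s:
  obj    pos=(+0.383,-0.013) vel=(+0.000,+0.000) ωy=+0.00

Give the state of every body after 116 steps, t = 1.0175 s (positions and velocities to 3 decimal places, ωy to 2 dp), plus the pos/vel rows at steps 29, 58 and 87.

State at t = 1.0175 s:
  obj    pos=(+1.816,-0.454) vel=(+2.817,-0.867) ωy=+39.28

Key-timestep trajectory:
   step    t(s)  obj.x    obj.z    obj.vx   obj.vz 
     29  0.2544   +0.473  -0.041  +0.704  -0.217
     58  0.5088   +0.741  -0.123  +1.409  -0.433
     87  0.7632   +1.189  -0.261  +2.113  -0.650


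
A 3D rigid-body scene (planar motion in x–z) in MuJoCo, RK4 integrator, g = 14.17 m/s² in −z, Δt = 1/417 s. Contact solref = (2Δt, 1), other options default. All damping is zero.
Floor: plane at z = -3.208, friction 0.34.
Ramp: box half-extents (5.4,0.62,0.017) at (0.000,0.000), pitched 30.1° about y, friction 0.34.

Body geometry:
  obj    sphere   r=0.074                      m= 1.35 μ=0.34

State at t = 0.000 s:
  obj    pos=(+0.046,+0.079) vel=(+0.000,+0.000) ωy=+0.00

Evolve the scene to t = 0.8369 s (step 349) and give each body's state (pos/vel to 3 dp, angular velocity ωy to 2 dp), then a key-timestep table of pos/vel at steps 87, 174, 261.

State at t = 0.8369 s:
  obj    pos=(+1.584,-0.813) vel=(+3.675,-2.131) ωy=+57.40

Key-timestep trajectory:
   step    t(s)  obj.x    obj.z    obj.vx   obj.vz 
     87  0.2086   +0.141  +0.023  +0.916  -0.531
    174  0.4173   +0.428  -0.143  +1.833  -1.062
    261  0.6259   +0.906  -0.420  +2.749  -1.593


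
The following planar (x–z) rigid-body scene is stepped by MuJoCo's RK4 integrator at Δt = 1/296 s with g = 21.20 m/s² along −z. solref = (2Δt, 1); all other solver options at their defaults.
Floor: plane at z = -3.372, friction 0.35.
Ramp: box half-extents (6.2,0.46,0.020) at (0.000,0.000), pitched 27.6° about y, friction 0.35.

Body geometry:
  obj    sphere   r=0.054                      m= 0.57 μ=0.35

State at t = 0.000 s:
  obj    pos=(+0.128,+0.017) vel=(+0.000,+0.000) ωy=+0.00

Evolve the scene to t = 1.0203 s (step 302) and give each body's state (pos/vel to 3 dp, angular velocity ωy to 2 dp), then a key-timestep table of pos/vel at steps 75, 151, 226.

State at t = 1.0203 s:
  obj    pos=(+3.364,-1.675) vel=(+6.343,-3.316) ωy=+132.54

Key-timestep trajectory:
   step    t(s)  obj.x    obj.z    obj.vx   obj.vz 
     75  0.2534   +0.328  -0.088  +1.575  -0.824
    151  0.5101   +0.937  -0.406  +3.172  -1.658
    226  0.7635   +1.940  -0.931  +4.747  -2.482


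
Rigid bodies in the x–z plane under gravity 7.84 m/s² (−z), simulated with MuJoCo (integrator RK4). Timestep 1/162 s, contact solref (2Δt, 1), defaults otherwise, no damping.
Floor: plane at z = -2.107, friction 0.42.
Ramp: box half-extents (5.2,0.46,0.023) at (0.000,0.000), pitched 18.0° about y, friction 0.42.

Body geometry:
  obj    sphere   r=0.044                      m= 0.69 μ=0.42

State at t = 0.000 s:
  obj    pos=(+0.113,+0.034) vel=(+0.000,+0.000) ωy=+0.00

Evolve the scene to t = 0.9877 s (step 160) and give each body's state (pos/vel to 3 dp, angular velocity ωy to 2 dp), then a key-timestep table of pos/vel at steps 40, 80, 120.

State at t = 0.9877 s:
  obj    pos=(+0.916,-0.227) vel=(+1.625,-0.528) ωy=+38.84

Key-timestep trajectory:
   step    t(s)  obj.x    obj.z    obj.vx   obj.vz 
     40  0.2469   +0.163  +0.017  +0.406  -0.132
     80  0.4938   +0.314  -0.031  +0.813  -0.264
    120  0.7407   +0.565  -0.113  +1.219  -0.396


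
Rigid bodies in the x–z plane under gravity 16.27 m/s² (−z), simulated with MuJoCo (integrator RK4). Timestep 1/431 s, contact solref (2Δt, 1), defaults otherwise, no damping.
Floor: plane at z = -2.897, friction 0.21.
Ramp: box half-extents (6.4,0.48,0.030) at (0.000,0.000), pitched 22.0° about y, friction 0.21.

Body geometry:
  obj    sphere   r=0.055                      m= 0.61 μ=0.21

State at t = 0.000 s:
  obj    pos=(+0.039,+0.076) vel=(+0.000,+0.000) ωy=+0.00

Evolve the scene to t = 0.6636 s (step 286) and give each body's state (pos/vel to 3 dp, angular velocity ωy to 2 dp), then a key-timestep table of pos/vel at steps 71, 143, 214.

State at t = 0.6636 s:
  obj    pos=(+0.928,-0.283) vel=(+2.679,-1.082) ωy=+52.52

Key-timestep trajectory:
   step    t(s)  obj.x    obj.z    obj.vx   obj.vz 
     71  0.1647   +0.094  +0.054  +0.665  -0.269
    143  0.3318   +0.261  -0.014  +1.339  -0.541
    214  0.4965   +0.537  -0.125  +2.004  -0.810


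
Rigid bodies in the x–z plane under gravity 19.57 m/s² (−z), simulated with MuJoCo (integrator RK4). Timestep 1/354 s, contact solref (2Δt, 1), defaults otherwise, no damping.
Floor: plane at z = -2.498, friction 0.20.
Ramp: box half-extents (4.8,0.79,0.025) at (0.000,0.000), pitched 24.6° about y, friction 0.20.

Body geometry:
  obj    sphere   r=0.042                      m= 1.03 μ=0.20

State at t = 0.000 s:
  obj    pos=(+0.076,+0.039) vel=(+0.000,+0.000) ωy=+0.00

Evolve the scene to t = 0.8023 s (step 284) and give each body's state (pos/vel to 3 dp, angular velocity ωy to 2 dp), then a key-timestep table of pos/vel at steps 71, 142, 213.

State at t = 0.8023 s:
  obj    pos=(+1.779,-0.741) vel=(+4.245,-1.943) ωy=+111.13

Key-timestep trajectory:
   step    t(s)  obj.x    obj.z    obj.vx   obj.vz 
     71  0.2006   +0.182  -0.010  +1.061  -0.486
    142  0.4011   +0.502  -0.156  +2.123  -0.972
    213  0.6017   +1.034  -0.400  +3.184  -1.458


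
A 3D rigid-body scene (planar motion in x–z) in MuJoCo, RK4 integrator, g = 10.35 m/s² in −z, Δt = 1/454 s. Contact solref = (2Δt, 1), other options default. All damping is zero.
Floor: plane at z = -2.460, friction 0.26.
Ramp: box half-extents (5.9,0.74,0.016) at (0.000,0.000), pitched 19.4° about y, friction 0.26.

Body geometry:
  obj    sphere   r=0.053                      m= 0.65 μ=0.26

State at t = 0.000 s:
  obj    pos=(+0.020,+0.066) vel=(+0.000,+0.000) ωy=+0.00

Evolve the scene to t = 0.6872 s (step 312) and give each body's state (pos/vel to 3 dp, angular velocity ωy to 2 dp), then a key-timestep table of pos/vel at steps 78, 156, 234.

State at t = 0.6872 s:
  obj    pos=(+0.567,-0.127) vel=(+1.592,-0.561) ωy=+31.84

Key-timestep trajectory:
   step    t(s)  obj.x    obj.z    obj.vx   obj.vz 
     78  0.1718   +0.054  +0.054  +0.398  -0.140
    156  0.3436   +0.157  +0.018  +0.796  -0.280
    234  0.5154   +0.328  -0.042  +1.194  -0.420


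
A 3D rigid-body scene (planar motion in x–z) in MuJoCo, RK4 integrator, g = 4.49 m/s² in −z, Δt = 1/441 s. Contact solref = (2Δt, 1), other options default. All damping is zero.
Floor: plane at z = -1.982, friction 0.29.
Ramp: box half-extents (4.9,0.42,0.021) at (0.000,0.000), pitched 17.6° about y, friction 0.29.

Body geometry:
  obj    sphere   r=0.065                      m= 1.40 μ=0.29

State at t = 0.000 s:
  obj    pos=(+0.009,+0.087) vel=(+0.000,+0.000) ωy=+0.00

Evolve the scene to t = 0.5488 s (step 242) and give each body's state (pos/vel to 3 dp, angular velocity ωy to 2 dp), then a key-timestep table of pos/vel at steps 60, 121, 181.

State at t = 0.5488 s:
  obj    pos=(+0.148,+0.043) vel=(+0.507,-0.161) ωy=+8.19

Key-timestep trajectory:
   step    t(s)  obj.x    obj.z    obj.vx   obj.vz 
     60  0.1361   +0.018  +0.085  +0.126  -0.040
    121  0.2744   +0.044  +0.076  +0.254  -0.080
    181  0.4104   +0.087  +0.063  +0.379  -0.120


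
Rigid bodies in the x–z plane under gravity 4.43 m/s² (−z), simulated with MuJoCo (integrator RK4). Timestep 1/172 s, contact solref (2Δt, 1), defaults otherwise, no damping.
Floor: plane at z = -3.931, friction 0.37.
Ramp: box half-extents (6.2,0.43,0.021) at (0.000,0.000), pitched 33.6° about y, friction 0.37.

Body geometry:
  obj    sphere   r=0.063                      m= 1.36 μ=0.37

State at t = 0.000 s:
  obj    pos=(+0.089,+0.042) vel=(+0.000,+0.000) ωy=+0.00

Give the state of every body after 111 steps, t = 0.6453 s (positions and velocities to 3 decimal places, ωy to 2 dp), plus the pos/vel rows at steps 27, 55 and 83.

State at t = 0.6453 s:
  obj    pos=(+0.393,-0.160) vel=(+0.941,-0.625) ωy=+17.93

Key-timestep trajectory:
   step    t(s)  obj.x    obj.z    obj.vx   obj.vz 
     27  0.1570   +0.107  +0.030  +0.229  -0.152
     55  0.3198   +0.164  -0.008  +0.466  -0.310
     83  0.4826   +0.259  -0.071  +0.704  -0.468


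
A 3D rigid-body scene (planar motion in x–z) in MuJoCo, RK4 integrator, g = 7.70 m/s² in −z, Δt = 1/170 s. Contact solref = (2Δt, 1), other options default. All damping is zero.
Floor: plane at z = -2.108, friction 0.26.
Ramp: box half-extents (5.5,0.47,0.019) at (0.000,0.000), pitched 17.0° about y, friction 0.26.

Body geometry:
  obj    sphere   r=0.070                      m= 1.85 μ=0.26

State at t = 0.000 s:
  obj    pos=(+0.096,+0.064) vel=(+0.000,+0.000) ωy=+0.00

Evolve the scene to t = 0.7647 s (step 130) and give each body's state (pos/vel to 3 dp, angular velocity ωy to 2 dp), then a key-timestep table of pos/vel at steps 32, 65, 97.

State at t = 0.7647 s:
  obj    pos=(+0.546,-0.074) vel=(+1.176,-0.360) ωy=+17.56

Key-timestep trajectory:
   step    t(s)  obj.x    obj.z    obj.vx   obj.vz 
     32  0.1882   +0.123  +0.055  +0.290  -0.089
     65  0.3824   +0.208  +0.029  +0.588  -0.180
     97  0.5706   +0.346  -0.013  +0.878  -0.268


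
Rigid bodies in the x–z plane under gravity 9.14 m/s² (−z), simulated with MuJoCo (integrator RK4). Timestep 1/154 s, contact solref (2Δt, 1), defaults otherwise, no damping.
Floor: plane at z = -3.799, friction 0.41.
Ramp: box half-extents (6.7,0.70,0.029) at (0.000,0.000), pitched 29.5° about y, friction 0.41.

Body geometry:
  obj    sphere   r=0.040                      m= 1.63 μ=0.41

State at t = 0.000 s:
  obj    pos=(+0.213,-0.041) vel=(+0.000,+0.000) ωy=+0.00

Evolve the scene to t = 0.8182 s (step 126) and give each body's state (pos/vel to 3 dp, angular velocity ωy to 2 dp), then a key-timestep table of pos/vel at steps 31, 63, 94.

State at t = 0.8182 s:
  obj    pos=(+1.150,-0.571) vel=(+2.289,-1.295) ωy=+65.74

Key-timestep trajectory:
   step    t(s)  obj.x    obj.z    obj.vx   obj.vz 
     31  0.2013   +0.270  -0.073  +0.563  -0.319
     63  0.4091   +0.447  -0.174  +1.145  -0.648
     94  0.6104   +0.734  -0.336  +1.708  -0.966


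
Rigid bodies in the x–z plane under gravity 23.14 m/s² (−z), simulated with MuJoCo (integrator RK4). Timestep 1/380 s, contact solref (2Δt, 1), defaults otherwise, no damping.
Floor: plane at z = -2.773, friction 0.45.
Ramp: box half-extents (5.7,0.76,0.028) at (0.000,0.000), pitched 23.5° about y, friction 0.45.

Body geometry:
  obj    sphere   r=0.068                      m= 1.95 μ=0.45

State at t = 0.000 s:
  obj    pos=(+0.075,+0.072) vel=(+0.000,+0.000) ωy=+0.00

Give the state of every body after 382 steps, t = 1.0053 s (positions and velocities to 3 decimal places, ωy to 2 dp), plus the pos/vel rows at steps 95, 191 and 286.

State at t = 1.0053 s:
  obj    pos=(+3.129,-1.256) vel=(+6.076,-2.642) ωy=+97.43

Key-timestep trajectory:
   step    t(s)  obj.x    obj.z    obj.vx   obj.vz 
     95  0.2500   +0.264  -0.010  +1.511  -0.657
    191  0.5026   +0.839  -0.260  +3.038  -1.321
    286  0.7526   +1.787  -0.672  +4.549  -1.978


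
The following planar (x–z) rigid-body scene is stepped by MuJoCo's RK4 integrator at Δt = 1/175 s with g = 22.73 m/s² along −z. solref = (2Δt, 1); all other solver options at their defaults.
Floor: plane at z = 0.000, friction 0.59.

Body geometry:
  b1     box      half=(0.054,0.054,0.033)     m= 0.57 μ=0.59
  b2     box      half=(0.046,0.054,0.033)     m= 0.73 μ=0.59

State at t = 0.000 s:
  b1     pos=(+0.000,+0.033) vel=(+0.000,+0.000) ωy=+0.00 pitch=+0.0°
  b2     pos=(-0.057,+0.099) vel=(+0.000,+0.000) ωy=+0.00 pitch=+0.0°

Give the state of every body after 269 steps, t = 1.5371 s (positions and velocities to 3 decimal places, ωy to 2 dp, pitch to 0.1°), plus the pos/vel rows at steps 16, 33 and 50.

State at t = 1.5371 s:
  b1     pos=(+0.000,+0.033) vel=(+0.000,+0.000) ωy=+0.00 pitch=+0.0°
  b2     pos=(-0.101,+0.046) vel=(+0.000,+0.000) ωy=+0.00 pitch=-90.0°

Key-timestep trajectory:
   step    t(s)  b1.x    b1.z    b1.vx   b1.vz   b2.x    b2.z    b2.vx   b2.vz 
     16  0.0914   +0.000  +0.033  +0.001  +0.000   -0.062  +0.098  -0.142  -0.035
     33  0.1886   +0.000  +0.033  +0.000  +0.000   -0.091  +0.067  -0.377  -1.027
     50  0.2857   +0.000  +0.033  +0.000  +0.000   -0.100  +0.046  +0.100  -0.003


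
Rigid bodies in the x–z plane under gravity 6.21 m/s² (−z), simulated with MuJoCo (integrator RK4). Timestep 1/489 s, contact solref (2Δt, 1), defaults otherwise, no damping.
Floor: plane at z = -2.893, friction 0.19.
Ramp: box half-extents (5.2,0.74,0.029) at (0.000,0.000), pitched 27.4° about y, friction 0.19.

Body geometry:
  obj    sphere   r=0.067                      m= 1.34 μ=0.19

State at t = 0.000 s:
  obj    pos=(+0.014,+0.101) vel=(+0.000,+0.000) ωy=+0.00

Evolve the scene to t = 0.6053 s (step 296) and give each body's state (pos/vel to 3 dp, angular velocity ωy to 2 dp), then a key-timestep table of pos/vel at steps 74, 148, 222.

State at t = 0.6053 s:
  obj    pos=(+0.346,-0.071) vel=(+1.097,-0.569) ωy=+18.44

Key-timestep trajectory:
   step    t(s)  obj.x    obj.z    obj.vx   obj.vz 
     74  0.1513   +0.035  +0.090  +0.274  -0.142
    148  0.3027   +0.097  +0.058  +0.549  -0.284
    222  0.4540   +0.201  +0.004  +0.823  -0.427


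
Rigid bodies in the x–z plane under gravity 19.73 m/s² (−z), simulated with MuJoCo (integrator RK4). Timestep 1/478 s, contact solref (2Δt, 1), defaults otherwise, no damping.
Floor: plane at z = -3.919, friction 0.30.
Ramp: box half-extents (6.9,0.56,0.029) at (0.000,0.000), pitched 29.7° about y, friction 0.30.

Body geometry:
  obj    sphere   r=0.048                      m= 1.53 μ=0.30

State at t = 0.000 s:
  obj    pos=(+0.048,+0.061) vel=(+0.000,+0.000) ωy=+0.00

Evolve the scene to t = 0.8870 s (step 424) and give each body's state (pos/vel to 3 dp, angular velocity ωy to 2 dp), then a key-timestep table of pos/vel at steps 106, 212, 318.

State at t = 0.8870 s:
  obj    pos=(+2.434,-1.300) vel=(+5.380,-3.069) ωy=+129.02

Key-timestep trajectory:
   step    t(s)  obj.x    obj.z    obj.vx   obj.vz 
    106  0.2218   +0.197  -0.024  +1.345  -0.767
    212  0.4435   +0.645  -0.279  +2.690  -1.534
    318  0.6653   +1.390  -0.704  +4.035  -2.302


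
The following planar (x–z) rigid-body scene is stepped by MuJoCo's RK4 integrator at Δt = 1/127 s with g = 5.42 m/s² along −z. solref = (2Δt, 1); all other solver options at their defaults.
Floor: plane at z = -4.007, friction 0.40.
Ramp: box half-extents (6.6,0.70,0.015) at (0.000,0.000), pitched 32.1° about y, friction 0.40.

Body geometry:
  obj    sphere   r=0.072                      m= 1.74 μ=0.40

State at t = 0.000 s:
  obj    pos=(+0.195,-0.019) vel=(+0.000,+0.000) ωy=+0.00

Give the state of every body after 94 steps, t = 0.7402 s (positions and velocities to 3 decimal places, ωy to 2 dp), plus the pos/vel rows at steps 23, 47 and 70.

State at t = 0.7402 s:
  obj    pos=(+0.672,-0.319) vel=(+1.290,-0.809) ωy=+21.14

Key-timestep trajectory:
   step    t(s)  obj.x    obj.z    obj.vx   obj.vz 
     23  0.1811   +0.223  -0.037  +0.316  -0.198
     47  0.3701   +0.314  -0.094  +0.645  -0.405
     70  0.5512   +0.460  -0.186  +0.961  -0.603


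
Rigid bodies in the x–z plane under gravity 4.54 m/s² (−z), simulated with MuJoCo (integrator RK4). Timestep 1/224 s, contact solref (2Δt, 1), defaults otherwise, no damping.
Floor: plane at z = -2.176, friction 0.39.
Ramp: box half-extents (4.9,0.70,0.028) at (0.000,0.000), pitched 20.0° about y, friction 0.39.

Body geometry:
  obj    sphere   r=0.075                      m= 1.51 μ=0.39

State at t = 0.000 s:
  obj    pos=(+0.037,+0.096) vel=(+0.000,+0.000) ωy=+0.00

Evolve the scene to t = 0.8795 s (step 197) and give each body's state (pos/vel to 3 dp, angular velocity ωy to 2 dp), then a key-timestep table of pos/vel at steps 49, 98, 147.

State at t = 0.8795 s:
  obj    pos=(+0.440,-0.051) vel=(+0.917,-0.334) ωy=+13.00

Key-timestep trajectory:
   step    t(s)  obj.x    obj.z    obj.vx   obj.vz 
     49  0.2188   +0.062  +0.087  +0.228  -0.083
     98  0.4375   +0.137  +0.060  +0.456  -0.166
    147  0.6562   +0.262  +0.014  +0.684  -0.249


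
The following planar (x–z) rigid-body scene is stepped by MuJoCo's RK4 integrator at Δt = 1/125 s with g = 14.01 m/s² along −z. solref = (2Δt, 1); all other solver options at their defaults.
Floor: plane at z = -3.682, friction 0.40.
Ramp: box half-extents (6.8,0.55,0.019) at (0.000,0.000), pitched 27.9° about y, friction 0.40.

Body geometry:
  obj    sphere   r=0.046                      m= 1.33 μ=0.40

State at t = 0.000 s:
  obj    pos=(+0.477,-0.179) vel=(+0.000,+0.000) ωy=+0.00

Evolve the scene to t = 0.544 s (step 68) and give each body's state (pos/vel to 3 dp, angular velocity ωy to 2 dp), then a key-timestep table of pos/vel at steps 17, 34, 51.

State at t = 0.544 s:
  obj    pos=(+1.089,-0.503) vel=(+2.251,-1.192) ωy=+55.35

Key-timestep trajectory:
   step    t(s)  obj.x    obj.z    obj.vx   obj.vz 
     17  0.1360   +0.515  -0.199  +0.563  -0.298
     34  0.2720   +0.630  -0.260  +1.126  -0.596
     51  0.4080   +0.822  -0.361  +1.688  -0.894
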